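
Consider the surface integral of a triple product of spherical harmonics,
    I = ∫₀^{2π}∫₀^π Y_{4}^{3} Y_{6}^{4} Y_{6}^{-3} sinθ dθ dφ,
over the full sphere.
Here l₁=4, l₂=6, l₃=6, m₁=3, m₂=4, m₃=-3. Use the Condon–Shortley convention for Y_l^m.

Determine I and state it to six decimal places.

0.000000

m-sum = 3 + 4 − 3 = 4 ≠ 0 ⇒ I = 0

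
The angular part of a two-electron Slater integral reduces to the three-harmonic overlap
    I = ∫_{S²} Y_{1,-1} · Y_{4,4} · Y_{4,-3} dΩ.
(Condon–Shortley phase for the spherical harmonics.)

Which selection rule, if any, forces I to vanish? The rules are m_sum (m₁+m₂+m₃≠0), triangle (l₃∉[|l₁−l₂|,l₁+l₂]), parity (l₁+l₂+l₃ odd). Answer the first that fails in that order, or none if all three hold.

parity

m₁+m₂+m₃ = -1 + 4 − 3 = 0  ✓
triangle: |1−4|=3 ≤ l₃=4 ≤ 1+4=5  ✓
parity: l₁+l₂+l₃ = 9 is odd  ✗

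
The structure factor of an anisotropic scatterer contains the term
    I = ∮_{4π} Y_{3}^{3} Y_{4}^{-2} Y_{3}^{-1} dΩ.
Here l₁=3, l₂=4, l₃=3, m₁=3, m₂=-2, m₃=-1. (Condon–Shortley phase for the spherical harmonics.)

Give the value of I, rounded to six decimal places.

-0.188451

m-sum 0 ✓  L=10 even ✓  1≤3≤7 ✓
Π(2lᵢ+1) = 7×9×7 = 441
triangle coeff Δ(3,4,3) = 1/34650
Σ_t [1,3]: t=1:−1/72 t=2:+1/16 t=3:−1/72 = 5/144
(3j)²=2/77 [(3 4 3; 0 0 0)], sign=-1
Σ_t [0,0]: t=0:+1/192 = 1/192
(3j)²=3/77 [(3 4 3; 3 -2 -1)], sign=+1
⇒ 4πI² = 54/121
I = (-1)√(54/121/(4π)) = -0.18845135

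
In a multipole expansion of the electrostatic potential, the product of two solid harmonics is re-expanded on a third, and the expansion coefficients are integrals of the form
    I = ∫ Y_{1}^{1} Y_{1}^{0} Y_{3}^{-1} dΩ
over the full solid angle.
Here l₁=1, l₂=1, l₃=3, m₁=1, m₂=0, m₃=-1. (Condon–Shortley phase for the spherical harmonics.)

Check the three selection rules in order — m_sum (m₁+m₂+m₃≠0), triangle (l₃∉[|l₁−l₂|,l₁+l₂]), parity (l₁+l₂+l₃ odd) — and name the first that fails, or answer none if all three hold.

azimuthal sum: 1 + 0 − 1 = 0  ✓
0 ≤ 3 ≤ 2 (triangle on l)  ✗
L = 1 + 1 + 3 = 5 (odd)

triangle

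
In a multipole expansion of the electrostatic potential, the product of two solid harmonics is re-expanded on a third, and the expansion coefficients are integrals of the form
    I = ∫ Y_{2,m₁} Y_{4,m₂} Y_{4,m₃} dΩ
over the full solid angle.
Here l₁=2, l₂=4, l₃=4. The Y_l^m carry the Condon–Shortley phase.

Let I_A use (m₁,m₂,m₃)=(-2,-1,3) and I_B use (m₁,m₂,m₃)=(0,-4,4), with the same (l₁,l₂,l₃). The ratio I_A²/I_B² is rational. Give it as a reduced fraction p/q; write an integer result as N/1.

27/56

Shared (l₁,l₂,l₃)=(2,4,4): N and (l;000)² cancel in I_A²/I_B².
A: Δ = 2!·2!·6!/11! = 1/13860; Racah Σ t=2..2: t=2:+1/480 = 1/480; ⇒ 3j(2 4 4; -2 -1 3)² = 3/110, sgn -1
B: Δ = 2!·2!·6!/11! = 1/13860; Racah Σ t=0..0: t=0:+1/2880 = 1/2880; ⇒ 3j(2 4 4; 0 -4 4)² = 28/495, sgn +1
I_A²/I_B² = (3/110)/(28/495) = 27/56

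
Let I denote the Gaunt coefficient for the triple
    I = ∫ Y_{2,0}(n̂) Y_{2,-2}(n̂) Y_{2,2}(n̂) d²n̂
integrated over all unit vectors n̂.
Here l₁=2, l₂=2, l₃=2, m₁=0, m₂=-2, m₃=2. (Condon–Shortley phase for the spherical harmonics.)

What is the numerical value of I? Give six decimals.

Rules hold: Σm=0, L=6 even, 0≤2≤4.
N = 5·5·5 = 125
Δ = 2!·2!·2!/7! = 1/630
Racah Σ t=0..2: t=0:+1/8 t=1:−1/1 t=2:+1/8 = -3/4
⇒ 3j(2 2 2; 0 0 0)² = 2/35, sgn -1
Racah Σ t=0..0: t=0:+1/8 = 1/8
⇒ 3j(2 2 2; 0 -2 2)² = 2/35, sgn +1
4πI² = N·(3j₀)²·(3jₘ)² = 20/49
I = -1·√(0.408163/4π) = -0.18022375

-0.180224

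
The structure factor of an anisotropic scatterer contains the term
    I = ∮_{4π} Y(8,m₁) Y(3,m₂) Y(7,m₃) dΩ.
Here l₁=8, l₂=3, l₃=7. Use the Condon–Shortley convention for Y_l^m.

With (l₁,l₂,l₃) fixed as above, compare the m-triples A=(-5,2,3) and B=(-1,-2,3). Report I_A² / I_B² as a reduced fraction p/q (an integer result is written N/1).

2288/8575

Shared (l₁,l₂,l₃)=(8,3,7): N and (l;000)² cancel in I_A²/I_B².
A: Δ = 4!·12!·2!/19! = 1/5290740; Racah Σ t=3..4: t=3:−1/87091200 t=4:+1/52254720 = 1/130636800; ⇒ 3j(8 3 7; -5 2 3)² = 88/20349, sgn +1
B: Δ = 4!·12!·2!/19! = 1/5290740; Racah Σ t=0..1: t=0:+1/52254720 t=1:−1/11612160 = -1/14929920; ⇒ 3j(8 3 7; -1 -2 3)² = 1225/75582, sgn -1
I_A²/I_B² = (88/20349)/(1225/75582) = 2288/8575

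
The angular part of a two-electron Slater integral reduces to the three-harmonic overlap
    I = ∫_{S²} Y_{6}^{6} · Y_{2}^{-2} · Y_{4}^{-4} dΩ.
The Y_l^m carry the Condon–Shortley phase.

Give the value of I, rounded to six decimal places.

m-sum 0 ✓  L=12 even ✓  4≤4≤8 ✓
Π(2lᵢ+1) = 13×5×9 = 585
triangle coeff Δ(6,2,4) = 1/6435
Σ_t [2,2]: t=2:+1/2304 = 1/2304
(3j)²=5/143 [(6 2 4; 0 0 0)], sign=+1
Σ_t [0,0]: t=0:+1/967680 = 1/967680
(3j)²=1/13 [(6 2 4; 6 -2 -4)], sign=+1
⇒ 4πI² = 225/143
I = (+1)√(225/143/(4π)) = 0.35384927

0.353849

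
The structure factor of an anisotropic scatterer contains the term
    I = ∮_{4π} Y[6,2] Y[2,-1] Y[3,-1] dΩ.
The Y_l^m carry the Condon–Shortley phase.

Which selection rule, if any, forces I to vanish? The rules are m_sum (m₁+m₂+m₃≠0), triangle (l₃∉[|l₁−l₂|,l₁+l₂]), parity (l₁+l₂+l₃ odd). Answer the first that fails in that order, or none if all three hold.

triangle

Σmᵢ = 0  ✓
l₃∈[|l₁−l₂|,l₁+l₂]=[4,8], have l₃=3  ✗
Σlᵢ = 11 ⇒ odd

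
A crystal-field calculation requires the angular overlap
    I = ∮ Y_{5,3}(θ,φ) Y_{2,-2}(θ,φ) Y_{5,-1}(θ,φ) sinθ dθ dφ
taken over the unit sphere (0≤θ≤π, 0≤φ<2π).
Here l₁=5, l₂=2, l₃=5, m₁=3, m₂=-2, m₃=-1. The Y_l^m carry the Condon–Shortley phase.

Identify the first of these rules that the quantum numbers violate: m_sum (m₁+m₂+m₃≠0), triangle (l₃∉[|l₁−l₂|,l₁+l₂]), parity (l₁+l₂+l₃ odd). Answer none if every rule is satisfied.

m₁+m₂+m₃ = 3 − 2 − 1 = 0  ✓
triangle: |5−2|=3 ≤ l₃=5 ≤ 5+2=7  ✓
parity: l₁+l₂+l₃ = 12 is even  ✓

none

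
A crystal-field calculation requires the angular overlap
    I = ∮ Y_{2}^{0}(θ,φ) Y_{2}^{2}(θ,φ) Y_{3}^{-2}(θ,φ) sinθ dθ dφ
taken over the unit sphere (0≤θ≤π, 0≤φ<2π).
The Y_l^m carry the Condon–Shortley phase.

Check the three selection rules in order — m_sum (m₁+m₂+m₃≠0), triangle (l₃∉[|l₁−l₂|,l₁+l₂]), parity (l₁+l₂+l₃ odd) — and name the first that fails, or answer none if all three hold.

parity

m₁+m₂+m₃ = 0 + 2 − 2 = 0  ✓
triangle: |2−2|=0 ≤ l₃=3 ≤ 2+2=4  ✓
parity: l₁+l₂+l₃ = 7 is odd  ✗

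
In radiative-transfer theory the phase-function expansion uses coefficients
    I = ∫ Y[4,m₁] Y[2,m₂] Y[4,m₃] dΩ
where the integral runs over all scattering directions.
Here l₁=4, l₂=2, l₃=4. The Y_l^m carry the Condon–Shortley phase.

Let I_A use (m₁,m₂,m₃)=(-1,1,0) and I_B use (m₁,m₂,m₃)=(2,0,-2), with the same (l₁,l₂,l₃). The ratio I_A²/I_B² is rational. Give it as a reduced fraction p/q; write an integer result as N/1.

15/32

Same 4,2,4: normalisation and zero-m 3j drop out of the ratio.
A: Δ: 2! 6! 2! / 11! → 1/13860; sum: t=1:−1/96 t=2:+1/72 = 1/288; 3j²(4 2 4; -1 1 0) = Δ·Π!·Σ² = 1/462  (sign +1)
B: Δ: 2! 6! 2! / 11! → 1/13860; sum: t=0:+1/192 t=1:−1/120 t=2:+1/2880 = -1/360; 3j²(4 2 4; 2 0 -2) = Δ·Π!·Σ² = 16/3465  (sign -1)
I_A²/I_B² = (1/462)/(16/3465) = 15/32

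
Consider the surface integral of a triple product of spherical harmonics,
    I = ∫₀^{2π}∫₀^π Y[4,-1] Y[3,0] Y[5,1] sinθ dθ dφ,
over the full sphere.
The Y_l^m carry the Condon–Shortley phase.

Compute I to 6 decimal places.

Rules hold: Σm=0, L=12 even, 1≤5≤7.
N = 9·7·11 = 693
Δ = 2!·6!·4!/13! = 1/180180
Racah Σ t=0..2: t=0:+1/576 t=1:−1/144 t=2:+1/576 = -1/288
⇒ 3j(4 3 5; 0 0 0)² = 20/1001, sgn +1
Racah Σ t=0..2: t=0:+1/1440 t=1:−1/192 t=2:+1/432 = -19/8640
⇒ 3j(4 3 5; -1 0 1)² = 361/30030, sgn -1
4πI² = N·(3j₀)²·(3jₘ)² = 2166/13013
I = -1·√(0.166449/4π) = -0.11508947

-0.115089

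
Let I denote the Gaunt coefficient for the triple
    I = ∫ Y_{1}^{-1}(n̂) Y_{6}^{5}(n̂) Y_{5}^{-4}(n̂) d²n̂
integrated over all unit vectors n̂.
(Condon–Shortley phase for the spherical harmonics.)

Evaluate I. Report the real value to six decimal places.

Rules hold: Σm=0, L=12 even, 5≤5≤7.
N = 3·13·11 = 429
Δ = 2!·0!·10!/13! = 1/858
Racah Σ t=1..1: t=1:−1/14400 = -1/14400
⇒ 3j(1 6 5; 0 0 0)² = 6/143, sgn +1
Racah Σ t=2..2: t=2:+1/725760 = 1/725760
⇒ 3j(1 6 5; -1 5 -4)² = 5/78, sgn -1
4πI² = N·(3j₀)²·(3jₘ)² = 15/13
I = -1·√(1.15385/4π) = -0.30301841

-0.303018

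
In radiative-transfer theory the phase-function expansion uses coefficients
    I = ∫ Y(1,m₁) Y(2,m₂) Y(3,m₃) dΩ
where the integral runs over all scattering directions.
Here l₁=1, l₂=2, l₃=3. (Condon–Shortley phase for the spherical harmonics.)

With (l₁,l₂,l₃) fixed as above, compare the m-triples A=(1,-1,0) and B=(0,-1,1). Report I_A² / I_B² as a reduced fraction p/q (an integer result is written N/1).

Same 1,2,3: normalisation and zero-m 3j drop out of the ratio.
A: Δ: 0! 2! 4! / 7! → 1/105; sum: t=0:+1/12 = 1/12; 3j²(1 2 3; 1 -1 0) = Δ·Π!·Σ² = 1/35  (sign -1)
B: Δ: 0! 2! 4! / 7! → 1/105; sum: t=0:+1/6 = 1/6; 3j²(1 2 3; 0 -1 1) = Δ·Π!·Σ² = 8/105  (sign +1)
I_A²/I_B² = (1/35)/(8/105) = 3/8

3/8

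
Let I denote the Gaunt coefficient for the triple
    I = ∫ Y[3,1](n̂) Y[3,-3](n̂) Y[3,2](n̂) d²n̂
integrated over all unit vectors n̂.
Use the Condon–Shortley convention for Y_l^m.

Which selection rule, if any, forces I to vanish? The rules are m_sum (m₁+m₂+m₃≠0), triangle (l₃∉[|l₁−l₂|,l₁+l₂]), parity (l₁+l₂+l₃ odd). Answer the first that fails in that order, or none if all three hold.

parity

Σmᵢ = 0  ✓
l₃∈[|l₁−l₂|,l₁+l₂]=[0,6], have l₃=3  ✓
Σlᵢ = 9 ⇒ odd  ✗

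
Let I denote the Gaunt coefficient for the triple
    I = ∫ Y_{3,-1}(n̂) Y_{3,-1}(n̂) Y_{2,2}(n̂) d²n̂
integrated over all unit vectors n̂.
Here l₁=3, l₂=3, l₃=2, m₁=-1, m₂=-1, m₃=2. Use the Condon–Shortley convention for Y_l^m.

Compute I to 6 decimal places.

0.206013

Checks pass: Σm=0; 8 even; l₃=2∈[0,6].
(2·3+1)(2·3+1)(2·2+1) = 245
Δ: 4! 2! 2! / 9! → 1/3780
sum: t=1:−1/24 t=2:+1/4 t=3:−1/24 = 1/6
3j²(3 3 2; 0 0 0) = Δ·Π!·Σ² = 4/105  (sign +1)
sum: t=2:+1/16 = 1/16
3j²(3 3 2; -1 -1 2) = Δ·Π!·Σ² = 2/35  (sign +1)
combine: 4πI² = 245·4/105·2/35 = 8/15
take √, sign +1: I = 0.20601291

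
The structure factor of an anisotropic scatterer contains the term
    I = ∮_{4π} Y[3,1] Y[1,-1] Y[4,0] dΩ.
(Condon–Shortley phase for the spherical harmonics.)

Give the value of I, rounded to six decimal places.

Checks pass: Σm=0; 8 even; l₃=4∈[2,4].
(2·3+1)(2·1+1)(2·4+1) = 189
Δ: 0! 6! 2! / 9! → 1/252
sum: t=0:+1/36 = 1/36
3j²(3 1 4; 0 0 0) = Δ·Π!·Σ² = 4/63  (sign +1)
sum: t=0:+1/96 = 1/96
3j²(3 1 4; 1 -1 0) = Δ·Π!·Σ² = 1/42  (sign +1)
combine: 4πI² = 189·4/63·1/42 = 2/7
take √, sign +1: I = 0.15078601

0.150786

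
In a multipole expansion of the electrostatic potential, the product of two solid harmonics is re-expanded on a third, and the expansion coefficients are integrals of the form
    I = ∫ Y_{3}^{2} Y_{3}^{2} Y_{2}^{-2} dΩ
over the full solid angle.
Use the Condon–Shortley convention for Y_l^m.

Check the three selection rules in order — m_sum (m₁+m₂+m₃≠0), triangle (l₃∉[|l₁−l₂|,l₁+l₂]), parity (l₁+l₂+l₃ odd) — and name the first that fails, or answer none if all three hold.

m_sum

Σmᵢ = 2  ✗
l₃∈[|l₁−l₂|,l₁+l₂]=[0,6], have l₃=2
Σlᵢ = 8 ⇒ even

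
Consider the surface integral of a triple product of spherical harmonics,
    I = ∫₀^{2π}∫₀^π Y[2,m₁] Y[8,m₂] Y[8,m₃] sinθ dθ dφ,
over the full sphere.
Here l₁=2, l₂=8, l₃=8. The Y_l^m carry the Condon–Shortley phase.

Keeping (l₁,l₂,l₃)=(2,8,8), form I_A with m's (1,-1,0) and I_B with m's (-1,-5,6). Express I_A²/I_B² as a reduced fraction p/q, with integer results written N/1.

12/847

Shared (l₁,l₂,l₃)=(2,8,8): N and (l;000)² cancel in I_A²/I_B².
A: Δ = 2!·2!·14!/19! = 1/348840; Racah Σ t=0..1: t=0:+1/50803200 t=1:−1/58060800 = 1/406425600; ⇒ 3j(2 8 8; 1 -1 0)² = 1/3230, sgn +1
B: Δ = 2!·2!·14!/19! = 1/348840; Racah Σ t=1..2: t=1:−1/1916006400 t=2:+1/12454041600 = -1/2264371200; ⇒ 3j(2 8 8; -1 -5 6)² = 847/38760, sgn -1
I_A²/I_B² = (1/3230)/(847/38760) = 12/847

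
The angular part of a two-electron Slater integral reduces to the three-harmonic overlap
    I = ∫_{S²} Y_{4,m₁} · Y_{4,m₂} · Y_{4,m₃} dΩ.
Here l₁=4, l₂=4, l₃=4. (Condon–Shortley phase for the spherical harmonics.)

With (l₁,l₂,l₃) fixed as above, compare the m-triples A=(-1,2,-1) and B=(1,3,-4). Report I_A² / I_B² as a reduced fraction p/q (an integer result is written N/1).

36/49

l's match ⇒ only the (l;m) 3-j factors differ between A and B.
A: triangle coeff Δ(4,4,4) = 1/450450; Σ_t [2,4]: t=2:+1/576 t=3:−1/144 t=4:+1/576 = -1/288; (3j)²=20/1001 [(4 4 4; -1 2 -1)], sign=+1
B: triangle coeff Δ(4,4,4) = 1/450450; Σ_t [3,3]: t=3:−1/3456 = -1/3456; (3j)²=35/1287 [(4 4 4; 1 3 -4)], sign=-1
I_A²/I_B² = (20/1001)/(35/1287) = 36/49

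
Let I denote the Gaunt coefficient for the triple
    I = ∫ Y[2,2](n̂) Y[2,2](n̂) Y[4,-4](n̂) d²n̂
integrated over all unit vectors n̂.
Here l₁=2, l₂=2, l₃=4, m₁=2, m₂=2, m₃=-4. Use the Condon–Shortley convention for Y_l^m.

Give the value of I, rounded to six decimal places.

0.337168

m-sum 0 ✓  L=8 even ✓  0≤4≤4 ✓
Π(2lᵢ+1) = 5×5×9 = 225
triangle coeff Δ(2,2,4) = 1/630
Σ_t [0,0]: t=0:+1/16 = 1/16
(3j)²=2/35 [(2 2 4; 0 0 0)], sign=+1
Σ_t [0,0]: t=0:+1/576 = 1/576
(3j)²=1/9 [(2 2 4; 2 2 -4)], sign=+1
⇒ 4πI² = 10/7
I = (+1)√(10/7/(4π)) = 0.33716777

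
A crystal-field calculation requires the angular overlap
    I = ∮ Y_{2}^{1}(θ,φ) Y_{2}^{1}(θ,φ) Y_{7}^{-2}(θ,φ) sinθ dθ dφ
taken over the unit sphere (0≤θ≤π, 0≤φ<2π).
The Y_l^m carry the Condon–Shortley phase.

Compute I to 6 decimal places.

l₃=7 ∉ [0,4] — triangle fails ⇒ I = 0

0.000000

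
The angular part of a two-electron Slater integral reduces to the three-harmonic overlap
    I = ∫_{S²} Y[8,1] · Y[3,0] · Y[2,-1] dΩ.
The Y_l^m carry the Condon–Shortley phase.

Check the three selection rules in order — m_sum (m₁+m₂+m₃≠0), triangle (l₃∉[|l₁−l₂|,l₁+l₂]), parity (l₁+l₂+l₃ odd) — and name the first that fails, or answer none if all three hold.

azimuthal sum: 1 + 0 − 1 = 0  ✓
5 ≤ 2 ≤ 11 (triangle on l)  ✗
L = 8 + 3 + 2 = 13 (odd)

triangle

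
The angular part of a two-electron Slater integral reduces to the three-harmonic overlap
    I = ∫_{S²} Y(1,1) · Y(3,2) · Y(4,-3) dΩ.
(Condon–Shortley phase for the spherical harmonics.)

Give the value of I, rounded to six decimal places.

Rules hold: Σm=0, L=8 even, 2≤4≤4.
N = 3·7·9 = 189
Δ = 0!·2!·6!/9! = 1/252
Racah Σ t=0..0: t=0:+1/36 = 1/36
⇒ 3j(1 3 4; 0 0 0)² = 4/63, sgn +1
Racah Σ t=0..0: t=0:+1/240 = 1/240
⇒ 3j(1 3 4; 1 2 -3)² = 1/12, sgn -1
4πI² = N·(3j₀)²·(3jₘ)² = 1/1
I = -1·√(1/4π) = -0.28209479

-0.282095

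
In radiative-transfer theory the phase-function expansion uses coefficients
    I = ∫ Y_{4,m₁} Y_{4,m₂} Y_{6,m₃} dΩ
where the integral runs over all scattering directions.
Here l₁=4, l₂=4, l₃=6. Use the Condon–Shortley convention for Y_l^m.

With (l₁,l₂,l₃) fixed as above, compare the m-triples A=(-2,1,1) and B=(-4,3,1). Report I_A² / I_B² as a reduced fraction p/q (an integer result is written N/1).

9/4

Same 4,4,6: normalisation and zero-m 3j drop out of the ratio.
A: Δ: 2! 6! 6! / 15! → 1/1261260; sum: t=0:+1/172800 t=1:−1/5760 t=2:+1/3456 = 7/57600; 3j²(4 4 6; -2 1 1) = Δ·Π!·Σ² = 21/2860  (sign -1)
B: Δ: 2! 6! 6! / 15! → 1/1261260; sum: t=2:+1/172800 = 1/172800; 3j²(4 4 6; -4 3 1) = Δ·Π!·Σ² = 7/2145  (sign -1)
I_A²/I_B² = (21/2860)/(7/2145) = 9/4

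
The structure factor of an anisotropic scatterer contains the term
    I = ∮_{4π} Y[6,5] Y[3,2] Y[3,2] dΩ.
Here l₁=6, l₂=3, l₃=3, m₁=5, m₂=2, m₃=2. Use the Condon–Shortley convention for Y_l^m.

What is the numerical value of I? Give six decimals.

0.000000

m-sum = 5 + 2 + 2 = 9 ≠ 0 ⇒ I = 0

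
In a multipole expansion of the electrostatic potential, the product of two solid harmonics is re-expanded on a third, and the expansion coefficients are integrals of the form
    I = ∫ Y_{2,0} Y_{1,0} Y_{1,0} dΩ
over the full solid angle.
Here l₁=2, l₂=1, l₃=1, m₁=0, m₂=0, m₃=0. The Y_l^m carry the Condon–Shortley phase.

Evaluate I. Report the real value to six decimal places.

Checks pass: Σm=0; 4 even; l₃=1∈[1,3].
(2·2+1)(2·1+1)(2·1+1) = 45
Δ: 2! 2! 0! / 5! → 1/30
sum: t=1:−1/1 = -1/1
3j²(2 1 1; 0 0 0) = Δ·Π!·Σ² = 2/15  (sign +1)
(m-triple is (0,0,0) — same symbol as above.)
combine: 4πI² = 45·2/15·2/15 = 4/5
take √, sign +1: I = 0.25231325

0.252313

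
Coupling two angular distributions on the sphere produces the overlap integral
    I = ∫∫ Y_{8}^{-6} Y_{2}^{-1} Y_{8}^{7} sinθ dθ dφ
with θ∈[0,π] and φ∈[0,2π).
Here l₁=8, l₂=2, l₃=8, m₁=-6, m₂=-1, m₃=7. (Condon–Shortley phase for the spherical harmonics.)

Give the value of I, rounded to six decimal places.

-0.193012

Rules hold: Σm=0, L=18 even, 6≤8≤10.
N = 17·5·17 = 1445
Δ = 2!·14!·2!/19! = 1/348840
Racah Σ t=0..2: t=0:+1/116121600 t=1:−1/25401600 t=2:+1/116121600 = -1/45158400
⇒ 3j(8 2 8; 0 0 0)² = 24/1615, sgn -1
Racah Σ t=0..1: t=0:+1/174356582400 t=1:−1/12454041600 = -1/13412044800
⇒ 3j(8 2 8; -6 -1 7)² = 169/7752, sgn +1
4πI² = N·(3j₀)²·(3jₘ)² = 169/361
I = -1·√(0.468144/4π) = -0.19301223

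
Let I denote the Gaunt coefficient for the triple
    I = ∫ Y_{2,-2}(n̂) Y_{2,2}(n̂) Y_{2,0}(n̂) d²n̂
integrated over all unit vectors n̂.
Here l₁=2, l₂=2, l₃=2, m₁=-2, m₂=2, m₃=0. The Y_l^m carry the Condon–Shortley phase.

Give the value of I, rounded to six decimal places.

Rules hold: Σm=0, L=6 even, 0≤2≤4.
N = 5·5·5 = 125
Δ = 2!·2!·2!/7! = 1/630
Racah Σ t=0..2: t=0:+1/8 t=1:−1/1 t=2:+1/8 = -3/4
⇒ 3j(2 2 2; 0 0 0)² = 2/35, sgn -1
Racah Σ t=2..2: t=2:+1/8 = 1/8
⇒ 3j(2 2 2; -2 2 0)² = 2/35, sgn +1
4πI² = N·(3j₀)²·(3jₘ)² = 20/49
I = -1·√(0.408163/4π) = -0.18022375

-0.180224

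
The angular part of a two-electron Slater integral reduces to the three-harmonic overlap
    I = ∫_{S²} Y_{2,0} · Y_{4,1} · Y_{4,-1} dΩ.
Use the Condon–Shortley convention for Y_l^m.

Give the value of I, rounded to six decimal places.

Rules hold: Σm=0, L=10 even, 2≤4≤6.
N = 5·9·9 = 405
Δ = 2!·2!·6!/11! = 1/13860
Racah Σ t=0..2: t=0:+1/192 t=1:−1/36 t=2:+1/192 = -5/288
⇒ 3j(2 4 4; 0 0 0)² = 20/693, sgn -1
Racah Σ t=0..2: t=0:+1/480 t=1:−1/48 t=2:+1/144 = -17/1440
⇒ 3j(2 4 4; 0 1 -1)² = 289/13860, sgn +1
4πI² = N·(3j₀)²·(3jₘ)² = 1445/5929
I = -1·√(0.243717/4π) = -0.13926381

-0.139264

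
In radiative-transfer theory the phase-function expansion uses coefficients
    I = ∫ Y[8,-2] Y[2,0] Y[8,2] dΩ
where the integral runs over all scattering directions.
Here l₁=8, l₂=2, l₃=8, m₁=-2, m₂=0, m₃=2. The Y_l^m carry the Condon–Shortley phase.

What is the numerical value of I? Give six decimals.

Checks pass: Σm=0; 18 even; l₃=8∈[6,10].
(2·8+1)(2·2+1)(2·8+1) = 1445
Δ: 2! 14! 2! / 19! → 1/348840
sum: t=0:+1/116121600 t=1:−1/25401600 t=2:+1/116121600 = -1/45158400
3j²(8 2 8; 0 0 0) = Δ·Π!·Σ² = 24/1615  (sign -1)
sum: t=0:+1/348364800 t=1:−1/43545600 t=2:+1/116121600 = -1/87091200
3j²(8 2 8; -2 0 2) = Δ·Π!·Σ² = 10/969  (sign -1)
combine: 4πI² = 1445·24/1615·10/969 = 80/361
take √, sign +1: I = 0.13279645

0.132796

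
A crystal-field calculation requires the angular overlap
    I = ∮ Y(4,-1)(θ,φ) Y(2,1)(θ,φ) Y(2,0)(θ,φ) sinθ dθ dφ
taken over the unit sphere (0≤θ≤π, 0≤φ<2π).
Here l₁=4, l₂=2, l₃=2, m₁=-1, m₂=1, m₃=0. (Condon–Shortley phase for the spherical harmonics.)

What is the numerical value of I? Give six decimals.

-0.220728

Checks pass: Σm=0; 8 even; l₃=2∈[2,6].
(2·4+1)(2·2+1)(2·2+1) = 225
Δ: 4! 4! 0! / 9! → 1/630
sum: t=2:+1/16 = 1/16
3j²(4 2 2; 0 0 0) = Δ·Π!·Σ² = 2/35  (sign +1)
sum: t=3:−1/24 = -1/24
3j²(4 2 2; -1 1 0) = Δ·Π!·Σ² = 1/21  (sign -1)
combine: 4πI² = 225·2/35·1/21 = 30/49
take √, sign -1: I = -0.22072812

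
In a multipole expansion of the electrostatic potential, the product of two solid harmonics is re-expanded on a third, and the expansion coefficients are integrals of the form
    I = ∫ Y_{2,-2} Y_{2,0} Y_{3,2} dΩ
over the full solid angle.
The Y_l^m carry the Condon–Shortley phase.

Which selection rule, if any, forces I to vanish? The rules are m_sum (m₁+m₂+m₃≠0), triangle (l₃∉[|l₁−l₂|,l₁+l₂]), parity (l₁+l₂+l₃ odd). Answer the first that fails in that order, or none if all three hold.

parity

azimuthal sum: -2 + 0 + 2 = 0  ✓
0 ≤ 3 ≤ 4 (triangle on l)  ✓
L = 2 + 2 + 3 = 7 (odd)  ✗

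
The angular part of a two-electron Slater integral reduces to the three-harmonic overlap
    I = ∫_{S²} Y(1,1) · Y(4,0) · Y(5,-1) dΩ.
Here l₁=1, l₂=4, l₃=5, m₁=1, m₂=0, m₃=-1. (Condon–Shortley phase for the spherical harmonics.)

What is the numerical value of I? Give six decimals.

-0.190188

Rules hold: Σm=0, L=10 even, 3≤5≤5.
N = 3·9·11 = 297
Δ = 0!·2!·8!/11! = 1/495
Racah Σ t=0..0: t=0:+1/576 = 1/576
⇒ 3j(1 4 5; 0 0 0)² = 5/99, sgn -1
Racah Σ t=0..0: t=0:+1/1152 = 1/1152
⇒ 3j(1 4 5; 1 0 -1)² = 1/33, sgn +1
4πI² = N·(3j₀)²·(3jₘ)² = 5/11
I = -1·√(0.454545/4π) = -0.19018827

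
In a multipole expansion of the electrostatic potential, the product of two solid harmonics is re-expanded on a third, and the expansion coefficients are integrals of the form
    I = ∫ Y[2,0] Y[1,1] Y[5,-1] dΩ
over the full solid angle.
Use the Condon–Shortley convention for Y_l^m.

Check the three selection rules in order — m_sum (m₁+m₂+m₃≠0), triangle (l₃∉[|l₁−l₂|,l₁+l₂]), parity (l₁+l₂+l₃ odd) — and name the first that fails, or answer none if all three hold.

triangle

m₁+m₂+m₃ = 0 + 1 − 1 = 0  ✓
triangle: |2−1|=1 ≤ l₃=5 ≤ 2+1=3  ✗
parity: l₁+l₂+l₃ = 8 is even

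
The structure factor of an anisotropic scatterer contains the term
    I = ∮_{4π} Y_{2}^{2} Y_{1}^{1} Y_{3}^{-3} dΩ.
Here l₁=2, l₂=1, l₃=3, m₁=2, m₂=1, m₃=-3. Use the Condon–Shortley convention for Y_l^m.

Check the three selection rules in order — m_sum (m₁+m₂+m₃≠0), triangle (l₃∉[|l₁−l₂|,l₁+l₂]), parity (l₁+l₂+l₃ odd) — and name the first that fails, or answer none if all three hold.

none

m₁+m₂+m₃ = 2 + 1 − 3 = 0  ✓
triangle: |2−1|=1 ≤ l₃=3 ≤ 2+1=3  ✓
parity: l₁+l₂+l₃ = 6 is even  ✓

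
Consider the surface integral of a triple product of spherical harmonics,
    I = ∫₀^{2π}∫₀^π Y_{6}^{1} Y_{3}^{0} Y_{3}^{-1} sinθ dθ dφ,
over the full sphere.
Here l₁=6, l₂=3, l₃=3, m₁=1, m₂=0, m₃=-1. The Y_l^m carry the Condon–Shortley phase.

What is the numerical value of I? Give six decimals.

-0.221775

m-sum 0 ✓  L=12 even ✓  3≤3≤9 ✓
Π(2lᵢ+1) = 13×7×7 = 637
triangle coeff Δ(6,3,3) = 1/12012
Σ_t [3,3]: t=3:−1/1296 = -1/1296
(3j)²=100/3003 [(6 3 3; 0 0 0)], sign=+1
Σ_t [3,3]: t=3:−1/1728 = -1/1728
(3j)²=25/858 [(6 3 3; 1 0 -1)], sign=-1
⇒ 4πI² = 8750/14157
I = (-1)√(8750/14157/(4π)) = -0.22177545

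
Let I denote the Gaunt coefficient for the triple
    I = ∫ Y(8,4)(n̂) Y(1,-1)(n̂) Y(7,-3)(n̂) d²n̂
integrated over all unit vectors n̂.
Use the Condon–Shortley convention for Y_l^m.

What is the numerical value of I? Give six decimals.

Rules hold: Σm=0, L=16 even, 7≤7≤9.
N = 17·3·15 = 765
Δ = 2!·14!·0!/17! = 1/2040
Racah Σ t=1..1: t=1:−1/25401600 = -1/25401600
⇒ 3j(8 1 7; 0 0 0)² = 8/255, sgn +1
Racah Σ t=0..0: t=0:+1/174182400 = 1/174182400
⇒ 3j(8 1 7; 4 -1 -3)² = 11/340, sgn +1
4πI² = N·(3j₀)²·(3jₘ)² = 66/85
I = +1·√(0.776471/4π) = 0.24857507

0.248575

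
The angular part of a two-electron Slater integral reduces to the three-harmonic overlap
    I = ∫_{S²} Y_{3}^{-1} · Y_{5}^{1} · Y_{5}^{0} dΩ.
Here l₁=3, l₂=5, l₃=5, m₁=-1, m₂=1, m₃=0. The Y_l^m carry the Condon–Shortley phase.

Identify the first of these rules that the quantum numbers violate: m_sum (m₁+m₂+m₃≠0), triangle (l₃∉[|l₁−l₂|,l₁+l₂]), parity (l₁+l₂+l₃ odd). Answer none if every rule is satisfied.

azimuthal sum: -1 + 1 + 0 = 0  ✓
2 ≤ 5 ≤ 8 (triangle on l)  ✓
L = 3 + 5 + 5 = 13 (odd)  ✗

parity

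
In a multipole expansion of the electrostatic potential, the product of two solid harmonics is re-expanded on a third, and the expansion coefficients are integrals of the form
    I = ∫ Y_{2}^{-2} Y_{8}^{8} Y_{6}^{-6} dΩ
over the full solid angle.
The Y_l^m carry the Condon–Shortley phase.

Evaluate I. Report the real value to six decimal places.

0.362034

m-sum 0 ✓  L=16 even ✓  6≤6≤10 ✓
Π(2lᵢ+1) = 5×17×13 = 1105
triangle coeff Δ(2,8,6) = 1/30940
Σ_t [2,2]: t=2:+1/2073600 = 1/2073600
(3j)²=28/1105 [(2 8 6; 0 0 0)], sign=+1
Σ_t [4,4]: t=4:+1/11496038400 = 1/11496038400
(3j)²=1/17 [(2 8 6; -2 8 -6)], sign=+1
⇒ 4πI² = 28/17
I = (+1)√(28/17/(4π)) = 0.36203422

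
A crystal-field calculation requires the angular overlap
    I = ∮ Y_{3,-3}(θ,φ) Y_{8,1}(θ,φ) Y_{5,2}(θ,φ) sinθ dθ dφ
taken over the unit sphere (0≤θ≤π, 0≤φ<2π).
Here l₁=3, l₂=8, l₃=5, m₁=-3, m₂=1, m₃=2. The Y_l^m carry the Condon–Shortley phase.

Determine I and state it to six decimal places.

m-sum 0 ✓  L=16 even ✓  5≤5≤11 ✓
Π(2lᵢ+1) = 7×17×11 = 1309
triangle coeff Δ(3,8,5) = 1/136136
Σ_t [3,3]: t=3:−1/518400 = -1/518400
(3j)²=56/2431 [(3 8 5; 0 0 0)], sign=+1
Σ_t [6,6]: t=6:+1/21772800 = 1/21772800
(3j)²=3/4862 [(3 8 5; -3 1 2)], sign=-1
⇒ 4πI² = 588/31603
I = (-1)√(588/31603/(4π)) = -0.03847863

-0.038479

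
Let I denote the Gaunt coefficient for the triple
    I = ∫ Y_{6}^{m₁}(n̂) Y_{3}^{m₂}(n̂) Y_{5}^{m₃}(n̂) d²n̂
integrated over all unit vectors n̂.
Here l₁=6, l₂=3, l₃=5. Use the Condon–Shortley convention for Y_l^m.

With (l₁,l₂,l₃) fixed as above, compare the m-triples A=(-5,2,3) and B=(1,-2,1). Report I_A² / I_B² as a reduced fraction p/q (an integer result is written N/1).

11/7

Shared (l₁,l₂,l₃)=(6,3,5): N and (l;000)² cancel in I_A²/I_B².
A: Δ = 4!·8!·2!/15! = 1/675675; Racah Σ t=3..4: t=3:−1/483840 t=4:+1/120960 = 1/161280; ⇒ 3j(6 3 5; -5 2 3)² = 2/91, sgn +1
B: Δ = 4!·8!·2!/15! = 1/675675; Racah Σ t=0..1: t=0:+1/17280 t=1:−1/6912 = -1/11520; ⇒ 3j(6 3 5; 1 -2 1)² = 2/143, sgn -1
I_A²/I_B² = (2/91)/(2/143) = 11/7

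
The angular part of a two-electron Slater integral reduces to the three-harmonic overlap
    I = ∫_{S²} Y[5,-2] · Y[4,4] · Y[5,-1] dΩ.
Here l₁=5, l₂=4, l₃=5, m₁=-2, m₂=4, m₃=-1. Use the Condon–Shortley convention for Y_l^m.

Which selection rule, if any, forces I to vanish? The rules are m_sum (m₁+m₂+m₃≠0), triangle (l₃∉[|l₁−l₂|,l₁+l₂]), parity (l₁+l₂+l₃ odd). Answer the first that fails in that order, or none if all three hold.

m_sum

m₁+m₂+m₃ = -2 + 4 − 1 = 1  ✗
triangle: |5−4|=1 ≤ l₃=5 ≤ 5+4=9
parity: l₁+l₂+l₃ = 14 is even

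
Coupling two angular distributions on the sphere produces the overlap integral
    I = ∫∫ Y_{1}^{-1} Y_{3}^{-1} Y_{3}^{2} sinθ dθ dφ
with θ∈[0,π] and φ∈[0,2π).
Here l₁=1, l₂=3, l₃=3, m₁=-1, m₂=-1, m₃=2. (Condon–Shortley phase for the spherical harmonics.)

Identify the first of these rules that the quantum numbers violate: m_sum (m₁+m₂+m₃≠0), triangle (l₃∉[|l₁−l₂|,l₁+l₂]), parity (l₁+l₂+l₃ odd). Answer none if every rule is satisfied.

m₁+m₂+m₃ = -1 − 1 + 2 = 0  ✓
triangle: |1−3|=2 ≤ l₃=3 ≤ 1+3=4  ✓
parity: l₁+l₂+l₃ = 7 is odd  ✗

parity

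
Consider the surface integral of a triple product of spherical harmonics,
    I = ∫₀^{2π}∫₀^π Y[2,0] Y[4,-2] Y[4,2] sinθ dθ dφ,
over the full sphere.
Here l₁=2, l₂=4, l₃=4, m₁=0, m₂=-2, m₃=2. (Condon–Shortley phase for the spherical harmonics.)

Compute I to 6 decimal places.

Checks pass: Σm=0; 10 even; l₃=4∈[2,6].
(2·2+1)(2·4+1)(2·4+1) = 405
Δ: 2! 2! 6! / 11! → 1/13860
sum: t=0:+1/192 t=1:−1/36 t=2:+1/192 = -5/288
3j²(2 4 4; 0 0 0) = Δ·Π!·Σ² = 20/693  (sign -1)
sum: t=0:+1/192 t=1:−1/120 t=2:+1/2880 = -1/360
3j²(2 4 4; 0 -2 2) = Δ·Π!·Σ² = 16/3465  (sign -1)
combine: 4πI² = 405·20/693·16/3465 = 320/5929
take √, sign +1: I = 0.06553591

0.065536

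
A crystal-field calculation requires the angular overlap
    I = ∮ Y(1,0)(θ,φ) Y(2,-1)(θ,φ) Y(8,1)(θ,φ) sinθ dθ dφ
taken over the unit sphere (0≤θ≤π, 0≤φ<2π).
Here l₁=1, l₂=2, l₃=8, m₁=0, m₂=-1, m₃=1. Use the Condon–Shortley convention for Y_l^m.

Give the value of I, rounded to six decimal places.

triangle: need 1≤l₃≤3, have 8; I=0

0.000000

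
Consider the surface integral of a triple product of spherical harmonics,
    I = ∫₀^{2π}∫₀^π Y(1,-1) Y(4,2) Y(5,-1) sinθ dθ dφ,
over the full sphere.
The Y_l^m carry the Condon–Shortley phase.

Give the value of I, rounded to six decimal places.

-0.120286

Rules hold: Σm=0, L=10 even, 3≤5≤5.
N = 3·9·11 = 297
Δ = 0!·2!·8!/11! = 1/495
Racah Σ t=0..0: t=0:+1/576 = 1/576
⇒ 3j(1 4 5; 0 0 0)² = 5/99, sgn -1
Racah Σ t=0..0: t=0:+1/2880 = 1/2880
⇒ 3j(1 4 5; -1 2 -1)² = 2/165, sgn +1
4πI² = N·(3j₀)²·(3jₘ)² = 2/11
I = -1·√(0.181818/4π) = -0.12028562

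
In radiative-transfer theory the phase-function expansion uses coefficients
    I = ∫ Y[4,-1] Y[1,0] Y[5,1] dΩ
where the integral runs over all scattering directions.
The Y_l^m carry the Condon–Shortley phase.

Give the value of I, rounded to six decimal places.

-0.240571

Rules hold: Σm=0, L=10 even, 3≤5≤5.
N = 9·3·11 = 297
Δ = 0!·8!·2!/11! = 1/495
Racah Σ t=0..0: t=0:+1/576 = 1/576
⇒ 3j(4 1 5; 0 0 0)² = 5/99, sgn -1
Racah Σ t=0..0: t=0:+1/720 = 1/720
⇒ 3j(4 1 5; -1 0 1)² = 8/165, sgn +1
4πI² = N·(3j₀)²·(3jₘ)² = 8/11
I = -1·√(0.727273/4π) = -0.24057125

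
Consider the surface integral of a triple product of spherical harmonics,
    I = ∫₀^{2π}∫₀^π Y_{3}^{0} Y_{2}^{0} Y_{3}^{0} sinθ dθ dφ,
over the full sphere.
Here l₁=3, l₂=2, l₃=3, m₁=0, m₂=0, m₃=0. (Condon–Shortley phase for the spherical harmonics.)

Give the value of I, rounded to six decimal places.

m-sum 0 ✓  L=8 even ✓  1≤3≤5 ✓
Π(2lᵢ+1) = 7×5×7 = 245
triangle coeff Δ(3,2,3) = 1/3780
Σ_t [0,2]: t=0:+1/24 t=1:−1/4 t=2:+1/24 = -1/6
(3j)²=4/105 [(3 2 3; 0 0 0)], sign=+1
(m-triple is (0,0,0) — same symbol as above.)
⇒ 4πI² = 16/45
I = (+1)√(16/45/(4π)) = 0.16820883

0.168209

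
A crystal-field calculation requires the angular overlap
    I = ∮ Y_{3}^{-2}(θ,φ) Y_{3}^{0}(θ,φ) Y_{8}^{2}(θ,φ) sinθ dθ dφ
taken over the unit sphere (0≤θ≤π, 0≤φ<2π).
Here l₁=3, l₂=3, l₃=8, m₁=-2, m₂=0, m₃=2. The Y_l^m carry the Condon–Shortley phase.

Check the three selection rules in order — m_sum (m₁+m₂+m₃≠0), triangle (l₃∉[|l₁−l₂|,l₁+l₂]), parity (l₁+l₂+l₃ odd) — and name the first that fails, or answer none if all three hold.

Σmᵢ = 0  ✓
l₃∈[|l₁−l₂|,l₁+l₂]=[0,6], have l₃=8  ✗
Σlᵢ = 14 ⇒ even

triangle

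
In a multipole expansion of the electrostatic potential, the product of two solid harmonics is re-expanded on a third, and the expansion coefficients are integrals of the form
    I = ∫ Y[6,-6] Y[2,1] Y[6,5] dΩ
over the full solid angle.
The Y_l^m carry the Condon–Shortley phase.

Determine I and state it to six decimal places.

0.178412

Rules hold: Σm=0, L=14 even, 4≤6≤8.
N = 13·5·13 = 845
Δ = 2!·10!·2!/15! = 1/90090
Racah Σ t=0..2: t=0:+1/69120 t=1:−1/14400 t=2:+1/69120 = -7/172800
⇒ 3j(6 2 6; 0 0 0)² = 14/715, sgn -1
Racah Σ t=2..2: t=2:+1/7257600 = 1/7257600
⇒ 3j(6 2 6; -6 1 5)² = 11/455, sgn -1
4πI² = N·(3j₀)²·(3jₘ)² = 2/5
I = +1·√(0.4/4π) = 0.17841241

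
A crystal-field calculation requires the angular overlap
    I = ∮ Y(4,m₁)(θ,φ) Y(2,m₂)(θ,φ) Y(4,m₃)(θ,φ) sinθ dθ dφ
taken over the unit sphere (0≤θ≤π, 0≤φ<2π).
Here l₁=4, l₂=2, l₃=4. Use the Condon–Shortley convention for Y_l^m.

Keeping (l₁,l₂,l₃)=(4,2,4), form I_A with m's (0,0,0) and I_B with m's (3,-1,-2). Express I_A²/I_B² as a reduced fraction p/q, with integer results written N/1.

l's match ⇒ only the (l;m) 3-j factors differ between A and B.
A: triangle coeff Δ(4,2,4) = 1/13860; Σ_t [0,2]: t=0:+1/192 t=1:−1/36 t=2:+1/192 = -5/288; (3j)²=20/693 [(4 2 4; 0 0 0)], sign=-1
B: triangle coeff Δ(4,2,4) = 1/13860; Σ_t [0,1]: t=0:+1/240 t=1:−1/1440 = 1/288; (3j)²=5/132 [(4 2 4; 3 -1 -2)], sign=+1
I_A²/I_B² = (20/693)/(5/132) = 16/21

16/21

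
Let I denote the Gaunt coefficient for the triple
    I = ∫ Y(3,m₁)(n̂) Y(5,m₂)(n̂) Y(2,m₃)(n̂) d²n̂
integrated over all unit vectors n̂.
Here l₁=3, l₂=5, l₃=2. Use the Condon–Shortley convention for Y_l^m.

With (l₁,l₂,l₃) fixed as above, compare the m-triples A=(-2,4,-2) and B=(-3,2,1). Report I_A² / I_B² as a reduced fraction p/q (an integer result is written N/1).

Shared (l₁,l₂,l₃)=(3,5,2): N and (l;000)² cancel in I_A²/I_B².
A: Δ = 6!·0!·4!/11! = 1/2310; Racah Σ t=5..5: t=5:−1/2880 = -1/2880; ⇒ 3j(3 5 2; -2 4 -2)² = 3/55, sgn -1
B: Δ = 6!·0!·4!/11! = 1/2310; Racah Σ t=6..6: t=6:+1/4320 = 1/4320; ⇒ 3j(3 5 2; -3 2 1)² = 1/330, sgn -1
I_A²/I_B² = (3/55)/(1/330) = 18/1

18/1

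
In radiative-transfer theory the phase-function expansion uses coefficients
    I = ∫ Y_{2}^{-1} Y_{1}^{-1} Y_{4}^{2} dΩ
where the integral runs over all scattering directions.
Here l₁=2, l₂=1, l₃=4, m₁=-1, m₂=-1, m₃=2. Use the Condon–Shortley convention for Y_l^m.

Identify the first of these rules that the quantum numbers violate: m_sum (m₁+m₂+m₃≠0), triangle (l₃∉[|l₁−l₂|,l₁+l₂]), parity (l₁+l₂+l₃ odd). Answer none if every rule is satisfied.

azimuthal sum: -1 − 1 + 2 = 0  ✓
1 ≤ 4 ≤ 3 (triangle on l)  ✗
L = 2 + 1 + 4 = 7 (odd)

triangle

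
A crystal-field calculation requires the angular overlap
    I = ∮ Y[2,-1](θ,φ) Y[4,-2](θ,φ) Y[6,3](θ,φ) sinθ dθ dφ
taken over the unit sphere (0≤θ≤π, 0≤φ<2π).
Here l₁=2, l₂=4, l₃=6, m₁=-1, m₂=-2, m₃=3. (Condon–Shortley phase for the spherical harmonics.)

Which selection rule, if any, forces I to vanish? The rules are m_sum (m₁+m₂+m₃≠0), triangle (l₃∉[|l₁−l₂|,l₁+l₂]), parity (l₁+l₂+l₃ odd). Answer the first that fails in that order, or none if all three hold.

Σmᵢ = 0  ✓
l₃∈[|l₁−l₂|,l₁+l₂]=[2,6], have l₃=6  ✓
Σlᵢ = 12 ⇒ even  ✓

none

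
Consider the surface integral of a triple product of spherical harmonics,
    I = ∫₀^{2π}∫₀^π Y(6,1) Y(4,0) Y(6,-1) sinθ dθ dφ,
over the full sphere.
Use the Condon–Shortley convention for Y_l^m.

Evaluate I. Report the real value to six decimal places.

-0.096546

Checks pass: Σm=0; 16 even; l₃=6∈[2,10].
(2·6+1)(2·4+1)(2·6+1) = 1521
Δ: 4! 8! 4! / 17! → 1/15315300
sum: t=0:+1/829440 t=1:−1/25920 t=2:+1/9216 t=3:−1/25920 t=4:+1/829440 = 7/207360
3j²(6 4 6; 0 0 0) = Δ·Π!·Σ² = 28/2431  (sign +1)
sum: t=0:+1/414720 t=1:−1/20736 t=2:+1/11520 t=3:−1/51840 t=4:+1/2903040 = 1/45360
3j²(6 4 6; 1 0 -1) = Δ·Π!·Σ² = 1024/153153  (sign -1)
combine: 4πI² = 1521·28/2431·1024/153153 = 4096/34969
take √, sign -1: I = -0.09654581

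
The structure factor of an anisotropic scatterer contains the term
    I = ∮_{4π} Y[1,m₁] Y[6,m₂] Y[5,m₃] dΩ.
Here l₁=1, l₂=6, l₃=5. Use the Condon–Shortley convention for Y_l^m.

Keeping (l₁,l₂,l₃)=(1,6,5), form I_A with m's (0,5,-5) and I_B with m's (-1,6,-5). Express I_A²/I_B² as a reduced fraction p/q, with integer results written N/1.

1/6

Same 1,6,5: normalisation and zero-m 3j drop out of the ratio.
A: Δ: 2! 0! 10! / 13! → 1/858; sum: t=1:−1/3628800 = -1/3628800; 3j²(1 6 5; 0 5 -5) = Δ·Π!·Σ² = 1/78  (sign -1)
B: Δ: 2! 0! 10! / 13! → 1/858; sum: t=2:+1/7257600 = 1/7257600; 3j²(1 6 5; -1 6 -5) = Δ·Π!·Σ² = 1/13  (sign +1)
I_A²/I_B² = (1/78)/(1/13) = 1/6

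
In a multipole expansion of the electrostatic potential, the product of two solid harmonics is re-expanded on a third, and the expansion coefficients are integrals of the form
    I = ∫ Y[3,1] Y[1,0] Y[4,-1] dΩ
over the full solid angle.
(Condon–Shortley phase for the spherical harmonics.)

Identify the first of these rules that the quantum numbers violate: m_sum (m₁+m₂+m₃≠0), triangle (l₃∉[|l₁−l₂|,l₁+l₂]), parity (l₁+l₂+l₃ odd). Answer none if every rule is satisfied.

none

Σmᵢ = 0  ✓
l₃∈[|l₁−l₂|,l₁+l₂]=[2,4], have l₃=4  ✓
Σlᵢ = 8 ⇒ even  ✓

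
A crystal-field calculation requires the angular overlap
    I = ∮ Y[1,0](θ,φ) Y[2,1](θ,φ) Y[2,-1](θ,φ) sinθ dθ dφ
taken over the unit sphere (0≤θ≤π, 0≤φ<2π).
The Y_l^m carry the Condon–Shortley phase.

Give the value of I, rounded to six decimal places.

l₁+l₂+l₃=5 is odd: 3j(l;000)=0 ⇒ I=0

0.000000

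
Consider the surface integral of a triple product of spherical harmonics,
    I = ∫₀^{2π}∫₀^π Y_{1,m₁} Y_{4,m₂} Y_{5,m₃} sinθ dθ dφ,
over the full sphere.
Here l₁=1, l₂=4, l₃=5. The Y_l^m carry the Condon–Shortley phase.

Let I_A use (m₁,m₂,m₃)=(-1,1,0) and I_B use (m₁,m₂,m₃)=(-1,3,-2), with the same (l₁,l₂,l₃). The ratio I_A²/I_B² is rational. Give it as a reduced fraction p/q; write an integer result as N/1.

Shared (l₁,l₂,l₃)=(1,4,5): N and (l;000)² cancel in I_A²/I_B².
A: Δ = 0!·2!·8!/11! = 1/495; Racah Σ t=0..0: t=0:+1/1440 = 1/1440; ⇒ 3j(1 4 5; -1 1 0)² = 2/99, sgn -1
B: Δ = 0!·2!·8!/11! = 1/495; Racah Σ t=0..0: t=0:+1/10080 = 1/10080; ⇒ 3j(1 4 5; -1 3 -2)² = 1/165, sgn -1
I_A²/I_B² = (2/99)/(1/165) = 10/3

10/3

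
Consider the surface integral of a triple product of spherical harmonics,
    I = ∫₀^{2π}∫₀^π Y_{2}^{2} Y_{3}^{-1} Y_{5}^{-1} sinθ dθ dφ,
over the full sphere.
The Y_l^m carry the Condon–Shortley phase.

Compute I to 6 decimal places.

Rules hold: Σm=0, L=10 even, 1≤5≤5.
N = 5·7·11 = 385
Δ = 0!·4!·6!/11! = 1/2310
Racah Σ t=0..0: t=0:+1/144 = 1/144
⇒ 3j(2 3 5; 0 0 0)² = 10/231, sgn -1
Racah Σ t=0..0: t=0:+1/1152 = 1/1152
⇒ 3j(2 3 5; 2 -1 -1)² = 1/154, sgn +1
4πI² = N·(3j₀)²·(3jₘ)² = 25/231
I = -1·√(0.108225/4π) = -0.09280237

-0.092802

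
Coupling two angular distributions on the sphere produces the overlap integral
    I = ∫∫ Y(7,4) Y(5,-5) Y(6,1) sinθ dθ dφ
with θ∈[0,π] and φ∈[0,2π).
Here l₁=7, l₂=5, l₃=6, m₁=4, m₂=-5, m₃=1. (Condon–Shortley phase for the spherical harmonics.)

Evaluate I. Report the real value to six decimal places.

0.173745

Rules hold: Σm=0, L=18 even, 2≤6≤12.
N = 15·11·13 = 2145
Δ = 6!·8!·4!/19! = 1/174594420
Racah Σ t=1..5: t=1:−1/4147200 t=2:+1/207360 t=3:−1/82944 t=4:+1/207360 t=5:−1/4147200 = -1/345600
⇒ 3j(7 5 6; 0 0 0)² = 420/46189, sgn -1
Racah Σ t=0..0: t=0:+1/12441600 = 1/12441600
⇒ 3j(7 5 6; 4 -5 1)² = 245/12597, sgn -1
4πI² = N·(3j₀)²·(3jₘ)² = 514500/1356277
I = +1·√(0.379347/4π) = 0.17374550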